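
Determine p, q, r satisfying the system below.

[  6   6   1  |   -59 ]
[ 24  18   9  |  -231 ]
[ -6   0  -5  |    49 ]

(-4, -5, -5)

Forward elimination on [A|b]:
R2 <- R2 - (4)*R1:  [  0  -6   5   5 ]
R3 <- R3 - (-1)*R1:  [   0    6   -4  -10 ]
R3 <- R3 - (-1)*R2:  [  0   0   1  -5 ]
Row echelon form:
[ 6   6  1  |  -59 ]
[ 0  -6  5  |    5 ]
[ 0   0  1  |   -5 ]
Back-substitution:
r = (-5) / 1 = -5
q = (5 - (5)*(-5)) / -6 = -5
p = (-59 - (6)*(-5) - (1)*(-5)) / 6 = -4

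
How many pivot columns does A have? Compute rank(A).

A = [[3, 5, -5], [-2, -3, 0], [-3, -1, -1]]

rank(A) = 3

Row reduction:
R2 <- R2 - (-2/3)*R1:  [     0    1/3  -10/3 ]
R3 <- R3 - (-1)*R1:  [  0   4  -6 ]
R3 <- R3 - (12)*R2:  [  0   0  34 ]
Row echelon form:
[ 3    5     -5 ]
[ 0  1/3  -10/3 ]
[ 0    0     34 ]
Nonzero rows / pivot columns: 3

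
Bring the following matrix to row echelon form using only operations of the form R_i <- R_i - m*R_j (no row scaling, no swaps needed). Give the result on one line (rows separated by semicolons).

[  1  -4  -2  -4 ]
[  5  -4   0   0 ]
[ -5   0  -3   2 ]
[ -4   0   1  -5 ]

Forward elimination:
R2 <- R2 - (5)*R1:  [  0  16  10  20 ]
R3 <- R3 - (-5)*R1:  [   0  -20  -13  -18 ]
R4 <- R4 - (-4)*R1:  [   0  -16   -7  -21 ]
R3 <- R3 - (-5/4)*R2:  [    0     0  -1/2     7 ]
R4 <- R4 - (-1)*R2:  [  0   0   3  -1 ]
R4 <- R4 - (-6)*R3:  [  0   0   0  41 ]
Row echelon form:
[ 1  -4    -2  -4 ]
[ 0  16    10  20 ]
[ 0   0  -1/2   7 ]
[ 0   0     0  41 ]

REF = [1 -4 -2 -4; 0 16 10 20; 0 0 -1/2 7; 0 0 0 41]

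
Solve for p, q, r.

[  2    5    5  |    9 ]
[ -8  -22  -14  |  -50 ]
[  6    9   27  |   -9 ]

Forward elimination on [A|b]:
R2 <- R2 - (-4)*R1:  [   0   -2    6  -14 ]
R3 <- R3 - (3)*R1:  [   0   -6   12  -36 ]
R3 <- R3 - (3)*R2:  [  0   0  -6   6 ]
Row echelon form:
[ 2   5   5  |    9 ]
[ 0  -2   6  |  -14 ]
[ 0   0  -6  |    6 ]
Back-substitution:
r = (6) / -6 = -1
q = (-14 - (6)*(-1)) / -2 = 4
p = (9 - (5)*(4) - (5)*(-1)) / 2 = -3

(-3, 4, -1)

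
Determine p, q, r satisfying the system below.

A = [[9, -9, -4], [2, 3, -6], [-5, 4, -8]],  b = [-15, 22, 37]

Forward elimination on [A|b]:
R2 <- R2 - (2/9)*R1:  [     0      5  -46/9   76/3 ]
R3 <- R3 - (-5/9)*R1:  [     0     -1  -92/9   86/3 ]
R3 <- R3 - (-1/5)*R2:  [       0        0  -506/45   506/15 ]
Row echelon form:
[ 9  -9       -4  |     -15 ]
[ 0   5    -46/9  |    76/3 ]
[ 0   0  -506/45  |  506/15 ]
Back-substitution:
r = (506/15) / (-506/45) = -3
q = (76/3 - (-46/9)*(-3)) / 5 = 2
p = (-15 - (-9)*(2) - (-4)*(-3)) / 9 = -1

(-1, 2, -3)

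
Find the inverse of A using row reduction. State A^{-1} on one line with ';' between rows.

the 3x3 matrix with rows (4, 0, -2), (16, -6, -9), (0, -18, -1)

Gauss-Jordan on [A | I]:
R1 <- (1/4)*R1:  [    1     0  -1/2  |   1/4     0     0 ]
R2 <- R2 - (16)*R1:  [  0  -6  -1  |  -4   1   0 ]
R2 <- (1/-6)*R2:  [    0     1   1/6  |   2/3  -1/6     0 ]
R3 <- R3 - (-18)*R2:  [  0   0   2  |  12  -3   1 ]
R3 <- (1/2)*R3:  [    0     0     1  |     6  -3/2   1/2 ]
R1 <- R1 - (-1/2)*R3:  [    1     0     0  |  13/4  -3/4   1/4 ]
R2 <- R2 - (1/6)*R3:  [     0      1      0  |   -1/3   1/12  -1/12 ]
Right block of [I | A^{-1}] is the inverse:
[ 13/4  -3/4    1/4 ]
[ -1/3  1/12  -1/12 ]
[    6  -3/2    1/2 ]

inverse = [13/4 -3/4 1/4; -1/3 1/12 -1/12; 6 -3/2 1/2]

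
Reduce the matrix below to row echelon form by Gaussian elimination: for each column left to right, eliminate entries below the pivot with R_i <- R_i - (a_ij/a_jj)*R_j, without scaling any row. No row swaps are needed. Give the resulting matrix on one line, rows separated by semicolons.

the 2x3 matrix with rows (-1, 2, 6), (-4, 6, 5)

REF = [-1 2 6; 0 -2 -19]

Forward elimination:
R2 <- R2 - (4)*R1:  [   0   -2  -19 ]
Row echelon form:
[ -1   2    6 ]
[  0  -2  -19 ]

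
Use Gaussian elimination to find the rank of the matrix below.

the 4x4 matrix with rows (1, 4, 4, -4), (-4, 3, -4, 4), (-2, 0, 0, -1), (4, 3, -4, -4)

rank(A) = 4

Row reduction:
R2 <- R2 - (-4)*R1:  [   0   19   12  -12 ]
R3 <- R3 - (-2)*R1:  [  0   8   8  -9 ]
R4 <- R4 - (4)*R1:  [   0  -13  -20   12 ]
R3 <- R3 - (8/19)*R2:  [      0       0   56/19  -75/19 ]
R4 <- R4 - (-13/19)*R2:  [       0        0  -224/19    72/19 ]
R4 <- R4 - (-4)*R3:  [   0    0    0  -12 ]
Row echelon form:
[ 1   4      4      -4 ]
[ 0  19     12     -12 ]
[ 0   0  56/19  -75/19 ]
[ 0   0      0     -12 ]
Nonzero rows / pivot columns: 4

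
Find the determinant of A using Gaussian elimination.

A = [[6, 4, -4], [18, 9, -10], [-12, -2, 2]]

Forward elimination:
R2 <- R2 - (3)*R1:  [  0  -3   2 ]
R3 <- R3 - (-2)*R1:  [  0   6  -6 ]
R3 <- R3 - (-2)*R2:  [  0   0  -2 ]
Upper-triangular form:
[ 6   4  -4 ]
[ 0  -3   2 ]
[ 0   0  -2 ]
det(A) = (-1)^0 * (6) * (-3) * (-2) = 36  (0 row swaps -> sign +1)

det(A) = 36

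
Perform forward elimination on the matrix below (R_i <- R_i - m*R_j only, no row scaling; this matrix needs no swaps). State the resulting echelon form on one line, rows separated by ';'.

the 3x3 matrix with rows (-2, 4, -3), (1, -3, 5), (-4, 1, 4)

REF = [-2 4 -3; 0 -1 7/2; 0 0 -29/2]

Forward elimination:
R2 <- R2 - (-1/2)*R1:  [   0   -1  7/2 ]
R3 <- R3 - (2)*R1:  [  0  -7  10 ]
R3 <- R3 - (7)*R2:  [     0      0  -29/2 ]
Row echelon form:
[ -2   4     -3 ]
[  0  -1    7/2 ]
[  0   0  -29/2 ]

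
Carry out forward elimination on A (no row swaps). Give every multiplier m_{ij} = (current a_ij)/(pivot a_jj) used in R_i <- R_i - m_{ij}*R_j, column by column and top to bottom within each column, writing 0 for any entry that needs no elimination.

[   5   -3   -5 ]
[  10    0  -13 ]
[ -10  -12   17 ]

Forward elimination:
R2 <- R2 - (2)*R1:  [  0   6  -3 ]
R3 <- R3 - (-2)*R1:  [   0  -18    7 ]
R3 <- R3 - (-3)*R2:  [  0   0  -2 ]
Multipliers (in order of application): m_{21} = 2, m_{31} = -2, m_{32} = -3

multipliers: 2, -2, -3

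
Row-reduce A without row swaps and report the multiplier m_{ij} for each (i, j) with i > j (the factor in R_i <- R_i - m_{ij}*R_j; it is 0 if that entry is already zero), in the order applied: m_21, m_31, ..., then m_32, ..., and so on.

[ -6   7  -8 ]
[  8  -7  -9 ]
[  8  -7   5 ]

multipliers: -4/3, -4/3, 1

Forward elimination:
R2 <- R2 - (-4/3)*R1:  [     0    7/3  -59/3 ]
R3 <- R3 - (-4/3)*R1:  [     0    7/3  -17/3 ]
R3 <- R3 - (1)*R2:  [  0   0  14 ]
Multipliers (in order of application): m_{21} = -4/3, m_{31} = -4/3, m_{32} = 1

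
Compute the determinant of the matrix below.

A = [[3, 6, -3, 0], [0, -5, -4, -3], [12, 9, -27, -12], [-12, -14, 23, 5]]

det(A) = -180

Forward elimination:
R3 <- R3 - (4)*R1:  [   0  -15  -15  -12 ]
R4 <- R4 - (-4)*R1:  [  0  10  11   5 ]
R3 <- R3 - (3)*R2:  [  0   0  -3  -3 ]
R4 <- R4 - (-2)*R2:  [  0   0   3  -1 ]
R4 <- R4 - (-1)*R3:  [  0   0   0  -4 ]
Upper-triangular form:
[ 3   6  -3   0 ]
[ 0  -5  -4  -3 ]
[ 0   0  -3  -3 ]
[ 0   0   0  -4 ]
det(A) = (-1)^0 * (3) * (-5) * (-3) * (-4) = -180  (0 row swaps -> sign +1)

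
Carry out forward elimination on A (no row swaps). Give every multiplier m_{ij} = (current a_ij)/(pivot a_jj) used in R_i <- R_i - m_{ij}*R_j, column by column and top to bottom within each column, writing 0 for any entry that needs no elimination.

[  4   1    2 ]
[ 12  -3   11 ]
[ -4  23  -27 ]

Forward elimination:
R2 <- R2 - (3)*R1:  [  0  -6   5 ]
R3 <- R3 - (-1)*R1:  [   0   24  -25 ]
R3 <- R3 - (-4)*R2:  [  0   0  -5 ]
Multipliers (in order of application): m_{21} = 3, m_{31} = -1, m_{32} = -4

multipliers: 3, -1, -4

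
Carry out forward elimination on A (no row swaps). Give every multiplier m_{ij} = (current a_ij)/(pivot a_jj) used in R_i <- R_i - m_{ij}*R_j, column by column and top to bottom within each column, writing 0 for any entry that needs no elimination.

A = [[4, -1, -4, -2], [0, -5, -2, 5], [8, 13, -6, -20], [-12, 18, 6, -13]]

Forward elimination:
R2: entry in column 1 is already 0 -> m_{21} = 0 (no row operation needed)
R3 <- R3 - (2)*R1:  [   0   15    2  -16 ]
R4 <- R4 - (-3)*R1:  [   0   15   -6  -19 ]
R3 <- R3 - (-3)*R2:  [  0   0  -4  -1 ]
R4 <- R4 - (-3)*R2:  [   0    0  -12   -4 ]
R4 <- R4 - (3)*R3:  [  0   0   0  -1 ]
Multipliers (in order of application): m_{21} = 0, m_{31} = 2, m_{41} = -3, m_{32} = -3, m_{42} = -3, m_{43} = 3

multipliers: 0, 2, -3, -3, -3, 3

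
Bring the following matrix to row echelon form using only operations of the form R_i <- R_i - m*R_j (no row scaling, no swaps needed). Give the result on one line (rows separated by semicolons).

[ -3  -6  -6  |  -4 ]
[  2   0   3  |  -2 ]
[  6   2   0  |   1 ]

Forward elimination:
R2 <- R2 - (-2/3)*R1:  [     0     -4     -1  -14/3 ]
R3 <- R3 - (-2)*R1:  [   0  -10  -12   -7 ]
R3 <- R3 - (5/2)*R2:  [     0      0  -19/2   14/3 ]
Row echelon form:
[ -3  -6     -6  |     -4 ]
[  0  -4     -1  |  -14/3 ]
[  0   0  -19/2  |   14/3 ]

REF = [-3 -6 -6 -4; 0 -4 -1 -14/3; 0 0 -19/2 14/3]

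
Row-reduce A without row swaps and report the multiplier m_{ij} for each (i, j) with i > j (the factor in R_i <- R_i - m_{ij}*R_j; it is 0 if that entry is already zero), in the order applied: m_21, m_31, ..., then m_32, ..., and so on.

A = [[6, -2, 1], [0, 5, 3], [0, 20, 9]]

Forward elimination:
R2: entry in column 1 is already 0 -> m_{21} = 0 (no row operation needed)
R3: entry in column 1 is already 0 -> m_{31} = 0 (no row operation needed)
R3 <- R3 - (4)*R2:  [  0   0  -3 ]
Multipliers (in order of application): m_{21} = 0, m_{31} = 0, m_{32} = 4

multipliers: 0, 0, 4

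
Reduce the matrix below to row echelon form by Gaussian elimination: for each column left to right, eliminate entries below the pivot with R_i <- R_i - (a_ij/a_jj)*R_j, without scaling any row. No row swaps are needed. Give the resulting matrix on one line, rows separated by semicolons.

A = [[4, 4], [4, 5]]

Forward elimination:
R2 <- R2 - (1)*R1:  [ 0  1 ]
Row echelon form:
[ 4  4 ]
[ 0  1 ]

REF = [4 4; 0 1]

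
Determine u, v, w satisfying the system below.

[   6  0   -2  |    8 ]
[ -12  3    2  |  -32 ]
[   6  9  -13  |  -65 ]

(3, -2, 5)

Forward elimination on [A|b]:
R2 <- R2 - (-2)*R1:  [   0    3   -2  -16 ]
R3 <- R3 - (1)*R1:  [   0    9  -11  -73 ]
R3 <- R3 - (3)*R2:  [   0    0   -5  -25 ]
Row echelon form:
[ 6  0  -2  |    8 ]
[ 0  3  -2  |  -16 ]
[ 0  0  -5  |  -25 ]
Back-substitution:
w = (-25) / -5 = 5
v = (-16 - (-2)*(5)) / 3 = -2
u = (8 - (-2)*(5)) / 6 = 3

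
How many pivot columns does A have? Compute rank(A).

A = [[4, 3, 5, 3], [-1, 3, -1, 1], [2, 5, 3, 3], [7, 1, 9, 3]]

Row reduction:
R2 <- R2 - (-1/4)*R1:  [    0  15/4   1/4   7/4 ]
R3 <- R3 - (1/2)*R1:  [   0  7/2  1/2  3/2 ]
R4 <- R4 - (7/4)*R1:  [     0  -17/4    1/4   -9/4 ]
R3 <- R3 - (14/15)*R2:  [     0      0   4/15  -2/15 ]
R4 <- R4 - (-17/15)*R2:  [     0      0   8/15  -4/15 ]
R4 <- R4 - (2)*R3:  [ 0  0  0  0 ]
Row echelon form:
[ 4     3     5      3 ]
[ 0  15/4   1/4    7/4 ]
[ 0     0  4/15  -2/15 ]
[ 0     0     0      0 ]
Nonzero rows / pivot columns: 3

rank(A) = 3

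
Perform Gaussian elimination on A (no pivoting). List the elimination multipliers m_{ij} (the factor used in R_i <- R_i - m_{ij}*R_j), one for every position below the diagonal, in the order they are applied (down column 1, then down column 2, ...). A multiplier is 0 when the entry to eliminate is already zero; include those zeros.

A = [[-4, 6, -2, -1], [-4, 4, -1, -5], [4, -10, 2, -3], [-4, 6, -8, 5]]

Forward elimination:
R2 <- R2 - (1)*R1:  [  0  -2   1  -4 ]
R3 <- R3 - (-1)*R1:  [  0  -4   0  -4 ]
R4 <- R4 - (1)*R1:  [  0   0  -6   6 ]
R3 <- R3 - (2)*R2:  [  0   0  -2   4 ]
R4: entry in column 2 is already 0 -> m_{42} = 0 (no row operation needed)
R4 <- R4 - (3)*R3:  [  0   0   0  -6 ]
Multipliers (in order of application): m_{21} = 1, m_{31} = -1, m_{41} = 1, m_{32} = 2, m_{42} = 0, m_{43} = 3

multipliers: 1, -1, 1, 2, 0, 3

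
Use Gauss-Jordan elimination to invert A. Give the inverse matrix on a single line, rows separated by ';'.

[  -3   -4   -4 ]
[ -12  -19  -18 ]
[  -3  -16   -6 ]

inverse = [-29/9 20/27 -2/27; -1/3 1/9 -1/9; 5/2 -2/3 1/6]

Gauss-Jordan on [A | I]:
R1 <- (1/-3)*R1:  [    1   4/3   4/3  |  -1/3     0     0 ]
R2 <- R2 - (-12)*R1:  [  0  -3  -2  |  -4   1   0 ]
R3 <- R3 - (-3)*R1:  [   0  -12   -2  |   -1    0    1 ]
R2 <- (1/-3)*R2:  [    0     1   2/3  |   4/3  -1/3     0 ]
R1 <- R1 - (4/3)*R2:  [     1      0    4/9  |  -19/9    4/9      0 ]
R3 <- R3 - (-12)*R2:  [  0   0   6  |  15  -4   1 ]
R3 <- (1/6)*R3:  [    0     0     1  |   5/2  -2/3   1/6 ]
R1 <- R1 - (4/9)*R3:  [     1      0      0  |  -29/9  20/27  -2/27 ]
R2 <- R2 - (2/3)*R3:  [    0     1     0  |  -1/3   1/9  -1/9 ]
Right block of [I | A^{-1}] is the inverse:
[ -29/9  20/27  -2/27 ]
[  -1/3    1/9   -1/9 ]
[   5/2   -2/3    1/6 ]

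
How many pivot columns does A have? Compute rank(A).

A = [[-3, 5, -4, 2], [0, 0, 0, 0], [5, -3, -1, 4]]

Row reduction:
R3 <- R3 - (-5/3)*R1:  [     0   16/3  -23/3   22/3 ]
R2 <-> R3   (pivot in column 2 was zero)
[ -3     5     -4     2 ]
[  0  16/3  -23/3  22/3 ]
[  0     0      0     0 ]
Row echelon form:
[ -3     5     -4     2 ]
[  0  16/3  -23/3  22/3 ]
[  0     0      0     0 ]
Nonzero rows / pivot columns: 2

rank(A) = 2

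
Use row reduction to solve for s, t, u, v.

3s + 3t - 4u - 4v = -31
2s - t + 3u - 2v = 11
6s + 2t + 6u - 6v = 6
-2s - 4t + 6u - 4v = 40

(-2, -3, 4, 0)

Forward elimination on [A|b]:
R2 <- R2 - (2/3)*R1:  [    0    -3  17/3   2/3  95/3 ]
R3 <- R3 - (2)*R1:  [  0  -4  14   2  68 ]
R4 <- R4 - (-2/3)*R1:  [     0     -2   10/3  -20/3   58/3 ]
R3 <- R3 - (4/3)*R2:  [     0      0   58/9   10/9  232/9 ]
R4 <- R4 - (2/3)*R2:  [     0      0   -4/9  -64/9  -16/9 ]
R4 <- R4 - (-2/29)*R3:  [       0        0        0  -204/29        0 ]
Row echelon form:
[ 3   3    -4       -4  |    -31 ]
[ 0  -3  17/3      2/3  |   95/3 ]
[ 0   0  58/9     10/9  |  232/9 ]
[ 0   0     0  -204/29  |      0 ]
Back-substitution:
v = (0) / (-204/29) = 0
u = (232/9 - (10/9)*(0)) / (58/9) = 4
t = (95/3 - (17/3)*(4) - (2/3)*(0)) / -3 = -3
s = (-31 - (3)*(-3) - (-4)*(4) - (-4)*(0)) / 3 = -2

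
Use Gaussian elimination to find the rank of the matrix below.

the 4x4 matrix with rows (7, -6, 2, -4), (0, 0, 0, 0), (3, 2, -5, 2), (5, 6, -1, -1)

Row reduction:
R3 <- R3 - (3/7)*R1:  [     0   32/7  -41/7   26/7 ]
R4 <- R4 - (5/7)*R1:  [     0   72/7  -17/7   13/7 ]
R2 <-> R3   (pivot in column 2 was zero)
[ 7    -6      2    -4 ]
[ 0  32/7  -41/7  26/7 ]
[ 0     0      0     0 ]
[ 0  72/7  -17/7  13/7 ]
R4 <- R4 - (9/4)*R2:  [     0      0   43/4  -13/2 ]
R3 <-> R4   (pivot in column 3 was zero)
[ 7    -6      2     -4 ]
[ 0  32/7  -41/7   26/7 ]
[ 0     0   43/4  -13/2 ]
[ 0     0      0      0 ]
Row echelon form:
[ 7    -6      2     -4 ]
[ 0  32/7  -41/7   26/7 ]
[ 0     0   43/4  -13/2 ]
[ 0     0      0      0 ]
Nonzero rows / pivot columns: 3

rank(A) = 3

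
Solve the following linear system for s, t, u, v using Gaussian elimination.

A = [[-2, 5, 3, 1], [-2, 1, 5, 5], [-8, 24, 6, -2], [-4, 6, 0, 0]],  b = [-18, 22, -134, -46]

(4, -5, 4, 3)

Forward elimination on [A|b]:
R2 <- R2 - (1)*R1:  [  0  -4   2   4  40 ]
R3 <- R3 - (4)*R1:  [   0    4   -6   -6  -62 ]
R4 <- R4 - (2)*R1:  [   0   -4   -6   -2  -10 ]
R3 <- R3 - (-1)*R2:  [   0    0   -4   -2  -22 ]
R4 <- R4 - (1)*R2:  [   0    0   -8   -6  -50 ]
R4 <- R4 - (2)*R3:  [  0   0   0  -2  -6 ]
Row echelon form:
[ -2   5   3   1  |  -18 ]
[  0  -4   2   4  |   40 ]
[  0   0  -4  -2  |  -22 ]
[  0   0   0  -2  |   -6 ]
Back-substitution:
v = (-6) / -2 = 3
u = (-22 - (-2)*(3)) / -4 = 4
t = (40 - (2)*(4) - (4)*(3)) / -4 = -5
s = (-18 - (5)*(-5) - (3)*(4) - (1)*(3)) / -2 = 4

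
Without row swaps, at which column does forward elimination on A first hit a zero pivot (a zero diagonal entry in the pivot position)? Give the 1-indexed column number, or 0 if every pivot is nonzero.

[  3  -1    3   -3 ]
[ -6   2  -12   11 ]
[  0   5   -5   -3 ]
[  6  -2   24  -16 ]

Naive forward elimination:
R2 <- R2 - (-2)*R1:  [  0   0  -6   5 ]
R4 <- R4 - (2)*R1:  [   0    0   18  -10 ]
Matrix at this point:
[ 3  -1   3   -3 ]
[ 0   0  -6    5 ]
[ 0   5  -5   -3 ]
[ 0   0  18  -10 ]
Pivot entry (2,2) is zero but row 3 has 5 in column 2 -> naive elimination stops; a row interchange (e.g. R2 <-> R3) would be required here.

first zero-pivot column = 2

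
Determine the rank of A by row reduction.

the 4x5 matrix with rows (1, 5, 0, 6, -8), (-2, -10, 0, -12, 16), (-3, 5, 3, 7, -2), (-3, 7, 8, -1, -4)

Row reduction:
R2 <- R2 - (-2)*R1:  [ 0  0  0  0  0 ]
R3 <- R3 - (-3)*R1:  [   0   20    3   25  -26 ]
R4 <- R4 - (-3)*R1:  [   0   22    8   17  -28 ]
R2 <-> R3   (pivot in column 2 was zero)
[ 1   5  0   6   -8 ]
[ 0  20  3  25  -26 ]
[ 0   0  0   0    0 ]
[ 0  22  8  17  -28 ]
R4 <- R4 - (11/10)*R2:  [     0      0  47/10  -21/2    3/5 ]
R3 <-> R4   (pivot in column 3 was zero)
[ 1   5      0      6   -8 ]
[ 0  20      3     25  -26 ]
[ 0   0  47/10  -21/2  3/5 ]
[ 0   0      0      0    0 ]
Row echelon form:
[ 1   5      0      6   -8 ]
[ 0  20      3     25  -26 ]
[ 0   0  47/10  -21/2  3/5 ]
[ 0   0      0      0    0 ]
Nonzero rows / pivot columns: 3

rank(A) = 3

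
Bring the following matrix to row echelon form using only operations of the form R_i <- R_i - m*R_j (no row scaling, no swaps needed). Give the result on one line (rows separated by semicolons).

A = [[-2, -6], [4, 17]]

REF = [-2 -6; 0 5]

Forward elimination:
R2 <- R2 - (-2)*R1:  [ 0  5 ]
Row echelon form:
[ -2  -6 ]
[  0   5 ]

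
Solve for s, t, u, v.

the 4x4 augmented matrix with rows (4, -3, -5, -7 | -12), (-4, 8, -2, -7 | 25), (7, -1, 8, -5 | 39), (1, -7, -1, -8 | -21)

Forward elimination on [A|b]:
R2 <- R2 - (-1)*R1:  [   0    5   -7  -14   13 ]
R3 <- R3 - (7/4)*R1:  [    0  17/4  67/4  29/4    60 ]
R4 <- R4 - (1/4)*R1:  [     0  -25/4    1/4  -25/4    -18 ]
R3 <- R3 - (17/20)*R2:  [      0       0  227/10  383/20  979/20 ]
R4 <- R4 - (-5/4)*R2:  [     0      0  -17/2  -95/4   -7/4 ]
R4 <- R4 - (-85/227)*R3:  [         0          0          0  -7527/454   7527/454 ]
Row echelon form:
[ 4  -3      -5         -7  |       -12 ]
[ 0   5      -7        -14  |        13 ]
[ 0   0  227/10     383/20  |    979/20 ]
[ 0   0       0  -7527/454  |  7527/454 ]
Back-substitution:
v = (7527/454) / (-7527/454) = -1
u = (979/20 - (383/20)*(-1)) / (227/10) = 3
t = (13 - (-7)*(3) - (-14)*(-1)) / 5 = 4
s = (-12 - (-3)*(4) - (-5)*(3) - (-7)*(-1)) / 4 = 2

(2, 4, 3, -1)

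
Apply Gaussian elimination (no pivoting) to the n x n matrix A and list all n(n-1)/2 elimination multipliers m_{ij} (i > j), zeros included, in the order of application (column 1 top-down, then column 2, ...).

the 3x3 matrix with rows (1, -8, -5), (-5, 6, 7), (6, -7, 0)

Forward elimination:
R2 <- R2 - (-5)*R1:  [   0  -34  -18 ]
R3 <- R3 - (6)*R1:  [  0  41  30 ]
R3 <- R3 - (-41/34)*R2:  [      0       0  141/17 ]
Multipliers (in order of application): m_{21} = -5, m_{31} = 6, m_{32} = -41/34

multipliers: -5, 6, -41/34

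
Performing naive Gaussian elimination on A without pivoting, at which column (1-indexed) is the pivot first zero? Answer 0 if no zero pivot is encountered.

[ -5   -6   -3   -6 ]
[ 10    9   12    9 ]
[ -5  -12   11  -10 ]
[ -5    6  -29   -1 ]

first zero-pivot column = 0

Naive forward elimination:
R2 <- R2 - (-2)*R1:  [  0  -3   6  -3 ]
R3 <- R3 - (1)*R1:  [  0  -6  14  -4 ]
R4 <- R4 - (1)*R1:  [   0   12  -26    5 ]
R3 <- R3 - (2)*R2:  [ 0  0  2  2 ]
R4 <- R4 - (-4)*R2:  [  0   0  -2  -7 ]
R4 <- R4 - (-1)*R3:  [  0   0   0  -5 ]
All pivots nonzero; naive elimination completes without hitting a zero pivot.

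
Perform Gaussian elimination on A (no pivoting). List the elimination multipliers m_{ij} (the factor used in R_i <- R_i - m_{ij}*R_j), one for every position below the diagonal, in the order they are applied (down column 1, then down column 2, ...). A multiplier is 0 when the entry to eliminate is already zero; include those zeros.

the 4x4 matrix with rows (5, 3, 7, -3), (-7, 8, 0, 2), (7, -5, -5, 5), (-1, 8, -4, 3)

multipliers: -7/5, 7/5, -1/5, -46/61, 43/61, 145/113

Forward elimination:
R2 <- R2 - (-7/5)*R1:  [     0   61/5   49/5  -11/5 ]
R3 <- R3 - (7/5)*R1:  [     0  -46/5  -74/5   46/5 ]
R4 <- R4 - (-1/5)*R1:  [     0   43/5  -13/5   12/5 ]
R3 <- R3 - (-46/61)*R2:  [       0        0  -452/61   460/61 ]
R4 <- R4 - (43/61)*R2:  [       0        0  -580/61   241/61 ]
R4 <- R4 - (145/113)*R3:  [        0         0         0  -647/113 ]
Multipliers (in order of application): m_{21} = -7/5, m_{31} = 7/5, m_{41} = -1/5, m_{32} = -46/61, m_{42} = 43/61, m_{43} = 145/113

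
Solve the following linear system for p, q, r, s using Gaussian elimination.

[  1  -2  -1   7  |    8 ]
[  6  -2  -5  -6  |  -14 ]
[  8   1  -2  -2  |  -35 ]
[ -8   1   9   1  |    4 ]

Forward elimination on [A|b]:
R2 <- R2 - (6)*R1:  [   0   10    1  -48  -62 ]
R3 <- R3 - (8)*R1:  [   0   17    6  -58  -99 ]
R4 <- R4 - (-8)*R1:  [   0  -15    1   57   68 ]
R3 <- R3 - (17/10)*R2:  [     0      0  43/10  118/5   32/5 ]
R4 <- R4 - (-3/2)*R2:  [   0    0  5/2  -15  -25 ]
R4 <- R4 - (25/43)*R3:  [        0         0         0  -1235/43  -1235/43 ]
Row echelon form:
[ 1  -2     -1         7  |         8 ]
[ 0  10      1       -48  |       -62 ]
[ 0   0  43/10     118/5  |      32/5 ]
[ 0   0      0  -1235/43  |  -1235/43 ]
Back-substitution:
s = (-1235/43) / (-1235/43) = 1
r = (32/5 - (118/5)*(1)) / (43/10) = -4
q = (-62 - (1)*(-4) - (-48)*(1)) / 10 = -1
p = (8 - (-2)*(-1) - (-1)*(-4) - (7)*(1)) / 1 = -5

(-5, -1, -4, 1)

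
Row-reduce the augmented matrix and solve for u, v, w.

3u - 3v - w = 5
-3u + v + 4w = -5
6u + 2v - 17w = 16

Forward elimination on [A|b]:
R2 <- R2 - (-1)*R1:  [  0  -2   3   0 ]
R3 <- R3 - (2)*R1:  [   0    8  -15    6 ]
R3 <- R3 - (-4)*R2:  [  0   0  -3   6 ]
Row echelon form:
[ 3  -3  -1  |  5 ]
[ 0  -2   3  |  0 ]
[ 0   0  -3  |  6 ]
Back-substitution:
w = (6) / -3 = -2
v = (0 - (3)*(-2)) / -2 = -3
u = (5 - (-3)*(-3) - (-1)*(-2)) / 3 = -2

(-2, -3, -2)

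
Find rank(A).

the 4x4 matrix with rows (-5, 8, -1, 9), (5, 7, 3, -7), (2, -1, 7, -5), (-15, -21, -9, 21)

Row reduction:
R2 <- R2 - (-1)*R1:  [  0  15   2   2 ]
R3 <- R3 - (-2/5)*R1:  [    0  11/5  33/5  -7/5 ]
R4 <- R4 - (3)*R1:  [   0  -45   -6   -6 ]
R3 <- R3 - (11/75)*R2:  [       0        0   473/75  -127/75 ]
R4 <- R4 - (-3)*R2:  [ 0  0  0  0 ]
Row echelon form:
[ -5   8      -1        9 ]
[  0  15       2        2 ]
[  0   0  473/75  -127/75 ]
[  0   0       0        0 ]
Nonzero rows / pivot columns: 3

rank(A) = 3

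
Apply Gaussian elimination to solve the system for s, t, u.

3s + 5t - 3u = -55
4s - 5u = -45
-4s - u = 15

Forward elimination on [A|b]:
R2 <- R2 - (4/3)*R1:  [     0  -20/3     -1   85/3 ]
R3 <- R3 - (-4/3)*R1:  [      0    20/3      -5  -175/3 ]
R3 <- R3 - (-1)*R2:  [   0    0   -6  -30 ]
Row echelon form:
[ 3      5  -3  |   -55 ]
[ 0  -20/3  -1  |  85/3 ]
[ 0      0  -6  |   -30 ]
Back-substitution:
u = (-30) / -6 = 5
t = (85/3 - (-1)*(5)) / (-20/3) = -5
s = (-55 - (5)*(-5) - (-3)*(5)) / 3 = -5

(-5, -5, 5)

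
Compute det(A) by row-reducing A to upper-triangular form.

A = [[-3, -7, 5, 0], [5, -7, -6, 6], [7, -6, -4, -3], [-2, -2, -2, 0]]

det(A) = -2616

Forward elimination:
R2 <- R2 - (-5/3)*R1:  [     0  -56/3    7/3      6 ]
R3 <- R3 - (-7/3)*R1:  [     0  -67/3   23/3     -3 ]
R4 <- R4 - (2/3)*R1:  [     0    8/3  -16/3      0 ]
R3 <- R3 - (67/56)*R2:  [       0        0     39/8  -285/28 ]
R4 <- R4 - (-1/7)*R2:  [   0    0   -5  6/7 ]
R4 <- R4 - (-40/39)*R3:  [       0        0        0  -872/91 ]
Upper-triangular form:
[ -3     -7     5        0 ]
[  0  -56/3   7/3        6 ]
[  0      0  39/8  -285/28 ]
[  0      0     0  -872/91 ]
det(A) = (-1)^0 * (-3) * (-56/3) * (39/8) * (-872/91) = -2616  (0 row swaps -> sign +1)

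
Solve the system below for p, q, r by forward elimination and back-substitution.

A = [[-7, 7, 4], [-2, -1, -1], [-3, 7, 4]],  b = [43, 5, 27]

Forward elimination on [A|b]:
R2 <- R2 - (2/7)*R1:  [     0     -3  -15/7  -51/7 ]
R3 <- R3 - (3/7)*R1:  [    0     4  16/7  60/7 ]
R3 <- R3 - (-4/3)*R2:  [    0     0  -4/7  -8/7 ]
Row echelon form:
[ -7   7      4  |     43 ]
[  0  -3  -15/7  |  -51/7 ]
[  0   0   -4/7  |   -8/7 ]
Back-substitution:
r = (-8/7) / (-4/7) = 2
q = (-51/7 - (-15/7)*(2)) / -3 = 1
p = (43 - (7)*(1) - (4)*(2)) / -7 = -4

(-4, 1, 2)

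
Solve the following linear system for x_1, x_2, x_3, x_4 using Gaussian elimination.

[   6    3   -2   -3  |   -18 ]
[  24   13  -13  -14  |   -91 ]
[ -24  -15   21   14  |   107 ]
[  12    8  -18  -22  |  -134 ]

Forward elimination on [A|b]:
R2 <- R2 - (4)*R1:  [   0    1   -5   -2  -19 ]
R3 <- R3 - (-4)*R1:  [  0  -3  13   2  35 ]
R4 <- R4 - (2)*R1:  [   0    2  -14  -16  -98 ]
R3 <- R3 - (-3)*R2:  [   0    0   -2   -4  -22 ]
R4 <- R4 - (2)*R2:  [   0    0   -4  -12  -60 ]
R4 <- R4 - (2)*R3:  [   0    0    0   -4  -16 ]
Row echelon form:
[ 6  3  -2  -3  |  -18 ]
[ 0  1  -5  -2  |  -19 ]
[ 0  0  -2  -4  |  -22 ]
[ 0  0   0  -4  |  -16 ]
Back-substitution:
x_4 = (-16) / -4 = 4
x_3 = (-22 - (-4)*(4)) / -2 = 3
x_2 = (-19 - (-5)*(3) - (-2)*(4)) / 1 = 4
x_1 = (-18 - (3)*(4) - (-2)*(3) - (-3)*(4)) / 6 = -2

(-2, 4, 3, 4)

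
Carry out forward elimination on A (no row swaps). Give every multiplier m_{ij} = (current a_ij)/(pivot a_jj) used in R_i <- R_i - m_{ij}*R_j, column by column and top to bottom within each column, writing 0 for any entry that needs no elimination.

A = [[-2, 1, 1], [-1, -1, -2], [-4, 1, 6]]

Forward elimination:
R2 <- R2 - (1/2)*R1:  [    0  -3/2  -5/2 ]
R3 <- R3 - (2)*R1:  [  0  -1   4 ]
R3 <- R3 - (2/3)*R2:  [    0     0  17/3 ]
Multipliers (in order of application): m_{21} = 1/2, m_{31} = 2, m_{32} = 2/3

multipliers: 1/2, 2, 2/3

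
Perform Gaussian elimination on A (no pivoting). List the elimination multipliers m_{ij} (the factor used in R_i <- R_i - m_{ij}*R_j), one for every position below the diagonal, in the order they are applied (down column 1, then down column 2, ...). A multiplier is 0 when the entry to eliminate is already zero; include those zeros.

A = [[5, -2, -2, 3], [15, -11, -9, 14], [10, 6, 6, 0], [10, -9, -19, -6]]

Forward elimination:
R2 <- R2 - (3)*R1:  [  0  -5  -3   5 ]
R3 <- R3 - (2)*R1:  [  0  10  10  -6 ]
R4 <- R4 - (2)*R1:  [   0   -5  -15  -12 ]
R3 <- R3 - (-2)*R2:  [ 0  0  4  4 ]
R4 <- R4 - (1)*R2:  [   0    0  -12  -17 ]
R4 <- R4 - (-3)*R3:  [  0   0   0  -5 ]
Multipliers (in order of application): m_{21} = 3, m_{31} = 2, m_{41} = 2, m_{32} = -2, m_{42} = 1, m_{43} = -3

multipliers: 3, 2, 2, -2, 1, -3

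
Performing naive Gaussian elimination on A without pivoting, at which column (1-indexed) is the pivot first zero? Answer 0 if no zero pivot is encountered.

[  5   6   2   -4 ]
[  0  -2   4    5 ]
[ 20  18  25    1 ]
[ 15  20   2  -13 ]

Naive forward elimination:
R3 <- R3 - (4)*R1:  [  0  -6  17  17 ]
R4 <- R4 - (3)*R1:  [  0   2  -4  -1 ]
R3 <- R3 - (3)*R2:  [ 0  0  5  2 ]
R4 <- R4 - (-1)*R2:  [ 0  0  0  4 ]
All pivots nonzero; naive elimination completes without hitting a zero pivot.

first zero-pivot column = 0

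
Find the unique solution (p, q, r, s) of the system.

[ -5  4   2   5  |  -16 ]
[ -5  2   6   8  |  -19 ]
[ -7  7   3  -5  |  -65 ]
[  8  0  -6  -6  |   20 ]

Forward elimination on [A|b]:
R2 <- R2 - (1)*R1:  [  0  -2   4   3  -3 ]
R3 <- R3 - (7/5)*R1:  [      0     7/5     1/5     -12  -213/5 ]
R4 <- R4 - (-8/5)*R1:  [     0   32/5  -14/5      2  -28/5 ]
R3 <- R3 - (-7/10)*R2:  [       0        0        3   -99/10  -447/10 ]
R4 <- R4 - (-16/5)*R2:  [     0      0     10   58/5  -76/5 ]
R4 <- R4 - (10/3)*R3:  [     0      0      0  223/5  669/5 ]
Row echelon form:
[ -5   4  2       5  |      -16 ]
[  0  -2  4       3  |       -3 ]
[  0   0  3  -99/10  |  -447/10 ]
[  0   0  0   223/5  |    669/5 ]
Back-substitution:
s = (669/5) / (223/5) = 3
r = (-447/10 - (-99/10)*(3)) / 3 = -5
q = (-3 - (4)*(-5) - (3)*(3)) / -2 = -4
p = (-16 - (4)*(-4) - (2)*(-5) - (5)*(3)) / -5 = 1

(1, -4, -5, 3)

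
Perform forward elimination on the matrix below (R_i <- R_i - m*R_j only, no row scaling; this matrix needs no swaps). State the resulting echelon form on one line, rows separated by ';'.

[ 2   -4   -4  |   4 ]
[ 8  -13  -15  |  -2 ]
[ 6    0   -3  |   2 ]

REF = [2 -4 -4 4; 0 3 1 -18; 0 0 5 62]

Forward elimination:
R2 <- R2 - (4)*R1:  [   0    3    1  -18 ]
R3 <- R3 - (3)*R1:  [   0   12    9  -10 ]
R3 <- R3 - (4)*R2:  [  0   0   5  62 ]
Row echelon form:
[ 2  -4  -4  |    4 ]
[ 0   3   1  |  -18 ]
[ 0   0   5  |   62 ]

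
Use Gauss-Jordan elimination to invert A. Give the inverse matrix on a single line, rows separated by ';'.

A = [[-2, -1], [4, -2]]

inverse = [-1/4 1/8; -1/2 -1/4]

Gauss-Jordan on [A | I]:
R1 <- (1/-2)*R1:  [    1   1/2  |  -1/2     0 ]
R2 <- R2 - (4)*R1:  [  0  -4  |   2   1 ]
R2 <- (1/-4)*R2:  [    0     1  |  -1/2  -1/4 ]
R1 <- R1 - (1/2)*R2:  [    1     0  |  -1/4   1/8 ]
Right block of [I | A^{-1}] is the inverse:
[ -1/4   1/8 ]
[ -1/2  -1/4 ]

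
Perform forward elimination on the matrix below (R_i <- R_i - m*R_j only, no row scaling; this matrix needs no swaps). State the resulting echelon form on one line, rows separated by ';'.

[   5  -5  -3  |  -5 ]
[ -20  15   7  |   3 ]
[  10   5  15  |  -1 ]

REF = [5 -5 -3 -5; 0 -5 -5 -17; 0 0 6 -42]

Forward elimination:
R2 <- R2 - (-4)*R1:  [   0   -5   -5  -17 ]
R3 <- R3 - (2)*R1:  [  0  15  21   9 ]
R3 <- R3 - (-3)*R2:  [   0    0    6  -42 ]
Row echelon form:
[ 5  -5  -3  |   -5 ]
[ 0  -5  -5  |  -17 ]
[ 0   0   6  |  -42 ]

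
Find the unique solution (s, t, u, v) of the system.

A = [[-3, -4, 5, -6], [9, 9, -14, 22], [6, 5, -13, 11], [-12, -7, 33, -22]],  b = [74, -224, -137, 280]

Forward elimination on [A|b]:
R2 <- R2 - (-3)*R1:  [  0  -3   1   4  -2 ]
R3 <- R3 - (-2)*R1:  [  0  -3  -3  -1  11 ]
R4 <- R4 - (4)*R1:  [   0    9   13    2  -16 ]
R3 <- R3 - (1)*R2:  [  0   0  -4  -5  13 ]
R4 <- R4 - (-3)*R2:  [   0    0   16   14  -22 ]
R4 <- R4 - (-4)*R3:  [  0   0   0  -6  30 ]
Row echelon form:
[ -3  -4   5  -6  |  74 ]
[  0  -3   1   4  |  -2 ]
[  0   0  -4  -5  |  13 ]
[  0   0   0  -6  |  30 ]
Back-substitution:
v = (30) / -6 = -5
u = (13 - (-5)*(-5)) / -4 = 3
t = (-2 - (1)*(3) - (4)*(-5)) / -3 = -5
s = (74 - (-4)*(-5) - (5)*(3) - (-6)*(-5)) / -3 = -3

(-3, -5, 3, -5)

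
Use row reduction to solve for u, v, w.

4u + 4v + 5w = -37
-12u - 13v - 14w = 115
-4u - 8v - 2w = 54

(-3, -5, -1)

Forward elimination on [A|b]:
R2 <- R2 - (-3)*R1:  [  0  -1   1   4 ]
R3 <- R3 - (-1)*R1:  [  0  -4   3  17 ]
R3 <- R3 - (4)*R2:  [  0   0  -1   1 ]
Row echelon form:
[ 4   4   5  |  -37 ]
[ 0  -1   1  |    4 ]
[ 0   0  -1  |    1 ]
Back-substitution:
w = (1) / -1 = -1
v = (4 - (1)*(-1)) / -1 = -5
u = (-37 - (4)*(-5) - (5)*(-1)) / 4 = -3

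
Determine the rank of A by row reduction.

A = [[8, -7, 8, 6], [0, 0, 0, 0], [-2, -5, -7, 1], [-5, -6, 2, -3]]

Row reduction:
R3 <- R3 - (-1/4)*R1:  [     0  -27/4     -5    5/2 ]
R4 <- R4 - (-5/8)*R1:  [     0  -83/8      7    3/4 ]
R2 <-> R3   (pivot in column 2 was zero)
[ 8     -7   8    6 ]
[ 0  -27/4  -5  5/2 ]
[ 0      0   0    0 ]
[ 0  -83/8   7  3/4 ]
R4 <- R4 - (83/54)*R2:  [       0        0   793/54  -167/54 ]
R3 <-> R4   (pivot in column 3 was zero)
[ 8     -7       8        6 ]
[ 0  -27/4      -5      5/2 ]
[ 0      0  793/54  -167/54 ]
[ 0      0       0        0 ]
Row echelon form:
[ 8     -7       8        6 ]
[ 0  -27/4      -5      5/2 ]
[ 0      0  793/54  -167/54 ]
[ 0      0       0        0 ]
Nonzero rows / pivot columns: 3

rank(A) = 3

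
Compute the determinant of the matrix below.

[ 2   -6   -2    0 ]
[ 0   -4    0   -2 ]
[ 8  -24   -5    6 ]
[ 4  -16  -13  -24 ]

det(A) = 96

Forward elimination:
R3 <- R3 - (4)*R1:  [ 0  0  3  6 ]
R4 <- R4 - (2)*R1:  [   0   -4   -9  -24 ]
R4 <- R4 - (1)*R2:  [   0    0   -9  -22 ]
R4 <- R4 - (-3)*R3:  [  0   0   0  -4 ]
Upper-triangular form:
[ 2  -6  -2   0 ]
[ 0  -4   0  -2 ]
[ 0   0   3   6 ]
[ 0   0   0  -4 ]
det(A) = (-1)^0 * (2) * (-4) * (3) * (-4) = 96  (0 row swaps -> sign +1)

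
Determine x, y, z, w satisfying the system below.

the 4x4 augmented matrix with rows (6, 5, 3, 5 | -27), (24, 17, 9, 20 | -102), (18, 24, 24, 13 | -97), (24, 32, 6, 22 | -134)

(-2, -2, 0, -1)

Forward elimination on [A|b]:
R2 <- R2 - (4)*R1:  [  0  -3  -3   0   6 ]
R3 <- R3 - (3)*R1:  [   0    9   15   -2  -16 ]
R4 <- R4 - (4)*R1:  [   0   12   -6    2  -26 ]
R3 <- R3 - (-3)*R2:  [  0   0   6  -2   2 ]
R4 <- R4 - (-4)*R2:  [   0    0  -18    2   -2 ]
R4 <- R4 - (-3)*R3:  [  0   0   0  -4   4 ]
Row echelon form:
[ 6   5   3   5  |  -27 ]
[ 0  -3  -3   0  |    6 ]
[ 0   0   6  -2  |    2 ]
[ 0   0   0  -4  |    4 ]
Back-substitution:
w = (4) / -4 = -1
z = (2 - (-2)*(-1)) / 6 = 0
y = (6 - (-3)*(0)) / -3 = -2
x = (-27 - (5)*(-2) - (3)*(0) - (5)*(-1)) / 6 = -2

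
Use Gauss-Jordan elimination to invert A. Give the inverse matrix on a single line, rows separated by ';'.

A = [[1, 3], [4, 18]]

Gauss-Jordan on [A | I]:
R2 <- R2 - (4)*R1:  [  0   6  |  -4   1 ]
R2 <- (1/6)*R2:  [    0     1  |  -2/3   1/6 ]
R1 <- R1 - (3)*R2:  [    1     0  |     3  -1/2 ]
Right block of [I | A^{-1}] is the inverse:
[    3  -1/2 ]
[ -2/3   1/6 ]

inverse = [3 -1/2; -2/3 1/6]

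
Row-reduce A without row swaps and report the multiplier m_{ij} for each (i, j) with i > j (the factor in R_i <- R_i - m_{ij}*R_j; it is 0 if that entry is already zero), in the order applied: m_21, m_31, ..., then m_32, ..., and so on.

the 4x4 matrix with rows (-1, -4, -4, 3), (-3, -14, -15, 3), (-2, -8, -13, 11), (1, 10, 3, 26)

multipliers: 3, 2, -1, 0, -3, 2

Forward elimination:
R2 <- R2 - (3)*R1:  [  0  -2  -3  -6 ]
R3 <- R3 - (2)*R1:  [  0   0  -5   5 ]
R4 <- R4 - (-1)*R1:  [  0   6  -1  29 ]
R3: entry in column 2 is already 0 -> m_{32} = 0 (no row operation needed)
R4 <- R4 - (-3)*R2:  [   0    0  -10   11 ]
R4 <- R4 - (2)*R3:  [ 0  0  0  1 ]
Multipliers (in order of application): m_{21} = 3, m_{31} = 2, m_{41} = -1, m_{32} = 0, m_{42} = -3, m_{43} = 2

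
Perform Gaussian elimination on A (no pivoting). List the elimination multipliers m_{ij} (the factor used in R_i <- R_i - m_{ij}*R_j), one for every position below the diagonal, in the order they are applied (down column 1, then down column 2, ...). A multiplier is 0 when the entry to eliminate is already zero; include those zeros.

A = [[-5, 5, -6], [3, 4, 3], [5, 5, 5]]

multipliers: -3/5, -1, 10/7

Forward elimination:
R2 <- R2 - (-3/5)*R1:  [    0     7  -3/5 ]
R3 <- R3 - (-1)*R1:  [  0  10  -1 ]
R3 <- R3 - (10/7)*R2:  [    0     0  -1/7 ]
Multipliers (in order of application): m_{21} = -3/5, m_{31} = -1, m_{32} = 10/7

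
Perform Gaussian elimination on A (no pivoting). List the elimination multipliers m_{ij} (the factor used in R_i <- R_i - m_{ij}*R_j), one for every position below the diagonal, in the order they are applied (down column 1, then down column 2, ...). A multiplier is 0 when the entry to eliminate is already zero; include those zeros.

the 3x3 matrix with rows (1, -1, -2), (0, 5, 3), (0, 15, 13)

Forward elimination:
R2: entry in column 1 is already 0 -> m_{21} = 0 (no row operation needed)
R3: entry in column 1 is already 0 -> m_{31} = 0 (no row operation needed)
R3 <- R3 - (3)*R2:  [ 0  0  4 ]
Multipliers (in order of application): m_{21} = 0, m_{31} = 0, m_{32} = 3

multipliers: 0, 0, 3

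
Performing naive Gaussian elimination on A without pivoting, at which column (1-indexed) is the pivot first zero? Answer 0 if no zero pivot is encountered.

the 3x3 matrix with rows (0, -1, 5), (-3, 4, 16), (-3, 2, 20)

Naive forward elimination:
Pivot entry (1,1) is zero but row 2 has -3 in column 1 -> naive elimination stops; a row interchange (e.g. R1 <-> R2) would be required here.

first zero-pivot column = 1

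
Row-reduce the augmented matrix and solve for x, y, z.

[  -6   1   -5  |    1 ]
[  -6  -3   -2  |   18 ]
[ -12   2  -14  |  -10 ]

Forward elimination on [A|b]:
R2 <- R2 - (1)*R1:  [  0  -4   3  17 ]
R3 <- R3 - (2)*R1:  [   0    0   -4  -12 ]
Row echelon form:
[ -6   1  -5  |    1 ]
[  0  -4   3  |   17 ]
[  0   0  -4  |  -12 ]
Back-substitution:
z = (-12) / -4 = 3
y = (17 - (3)*(3)) / -4 = -2
x = (1 - (1)*(-2) - (-5)*(3)) / -6 = -3

(-3, -2, 3)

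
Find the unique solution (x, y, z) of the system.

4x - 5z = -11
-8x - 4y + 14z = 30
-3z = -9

Forward elimination on [A|b]:
R2 <- R2 - (-2)*R1:  [  0  -4   4   8 ]
Row echelon form:
[ 4   0  -5  |  -11 ]
[ 0  -4   4  |    8 ]
[ 0   0  -3  |   -9 ]
Back-substitution:
z = (-9) / -3 = 3
y = (8 - (4)*(3)) / -4 = 1
x = (-11 - (-5)*(3)) / 4 = 1

(1, 1, 3)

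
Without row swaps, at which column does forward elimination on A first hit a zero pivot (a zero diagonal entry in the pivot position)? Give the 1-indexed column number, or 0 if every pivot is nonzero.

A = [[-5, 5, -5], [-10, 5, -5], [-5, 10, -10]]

Naive forward elimination:
R2 <- R2 - (2)*R1:  [  0  -5   5 ]
R3 <- R3 - (1)*R1:  [  0   5  -5 ]
R3 <- R3 - (-1)*R2:  [ 0  0  0 ]
Matrix at this point:
[ -5   5  -5 ]
[  0  -5   5 ]
[  0   0   0 ]
Pivot entry (3,3) in the last row is zero and there are no rows below to swap with -> zero pivot in column 3 (A is singular).

first zero-pivot column = 3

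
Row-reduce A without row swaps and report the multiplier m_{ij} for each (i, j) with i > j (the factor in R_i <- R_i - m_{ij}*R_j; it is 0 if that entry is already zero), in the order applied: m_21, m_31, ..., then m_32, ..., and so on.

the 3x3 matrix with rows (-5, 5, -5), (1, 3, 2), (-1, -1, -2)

multipliers: -1/5, 1/5, -1/2

Forward elimination:
R2 <- R2 - (-1/5)*R1:  [ 0  4  1 ]
R3 <- R3 - (1/5)*R1:  [  0  -2  -1 ]
R3 <- R3 - (-1/2)*R2:  [    0     0  -1/2 ]
Multipliers (in order of application): m_{21} = -1/5, m_{31} = 1/5, m_{32} = -1/2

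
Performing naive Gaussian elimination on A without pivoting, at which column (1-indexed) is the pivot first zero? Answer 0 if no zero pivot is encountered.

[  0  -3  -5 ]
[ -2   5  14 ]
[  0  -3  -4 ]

Naive forward elimination:
Pivot entry (1,1) is zero but row 2 has -2 in column 1 -> naive elimination stops; a row interchange (e.g. R1 <-> R2) would be required here.

first zero-pivot column = 1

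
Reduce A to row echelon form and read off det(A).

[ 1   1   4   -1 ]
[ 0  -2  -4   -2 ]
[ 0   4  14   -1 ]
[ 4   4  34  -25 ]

det(A) = 72

Forward elimination:
R4 <- R4 - (4)*R1:  [   0    0   18  -21 ]
R3 <- R3 - (-2)*R2:  [  0   0   6  -5 ]
R4 <- R4 - (3)*R3:  [  0   0   0  -6 ]
Upper-triangular form:
[ 1   1   4  -1 ]
[ 0  -2  -4  -2 ]
[ 0   0   6  -5 ]
[ 0   0   0  -6 ]
det(A) = (-1)^0 * (1) * (-2) * (6) * (-6) = 72  (0 row swaps -> sign +1)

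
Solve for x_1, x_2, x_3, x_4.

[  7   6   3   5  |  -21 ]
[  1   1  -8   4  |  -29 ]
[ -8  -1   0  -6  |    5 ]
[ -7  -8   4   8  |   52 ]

(0, -5, 3, 0)

Forward elimination on [A|b]:
R2 <- R2 - (1/7)*R1:  [     0    1/7  -59/7   23/7    -26 ]
R3 <- R3 - (-8/7)*R1:  [    0  41/7  24/7  -2/7   -19 ]
R4 <- R4 - (-1)*R1:  [  0  -2   7  13  31 ]
R3 <- R3 - (41)*R2:  [    0     0   349  -135  1047 ]
R4 <- R4 - (-14)*R2:  [    0     0  -111    59  -333 ]
R4 <- R4 - (-111/349)*R3:  [        0         0         0  5606/349         0 ]
Row echelon form:
[ 7    6      3         5  |   -21 ]
[ 0  1/7  -59/7      23/7  |   -26 ]
[ 0    0    349      -135  |  1047 ]
[ 0    0      0  5606/349  |     0 ]
Back-substitution:
x_4 = (0) / (5606/349) = 0
x_3 = (1047 - (-135)*(0)) / 349 = 3
x_2 = (-26 - (-59/7)*(3) - (23/7)*(0)) / (1/7) = -5
x_1 = (-21 - (6)*(-5) - (3)*(3) - (5)*(0)) / 7 = 0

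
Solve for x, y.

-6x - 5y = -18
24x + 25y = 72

(3, 0)

Forward elimination on [A|b]:
R2 <- R2 - (-4)*R1:  [ 0  5  0 ]
Row echelon form:
[ -6  -5  |  -18 ]
[  0   5  |    0 ]
Back-substitution:
y = (0) / 5 = 0
x = (-18 - (-5)*(0)) / -6 = 3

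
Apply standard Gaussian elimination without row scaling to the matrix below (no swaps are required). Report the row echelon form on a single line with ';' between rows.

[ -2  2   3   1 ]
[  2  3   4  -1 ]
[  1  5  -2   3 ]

Forward elimination:
R2 <- R2 - (-1)*R1:  [ 0  5  7  0 ]
R3 <- R3 - (-1/2)*R1:  [    0     6  -1/2   7/2 ]
R3 <- R3 - (6/5)*R2:  [      0       0  -89/10     7/2 ]
Row echelon form:
[ -2  2       3    1 ]
[  0  5       7    0 ]
[  0  0  -89/10  7/2 ]

REF = [-2 2 3 1; 0 5 7 0; 0 0 -89/10 7/2]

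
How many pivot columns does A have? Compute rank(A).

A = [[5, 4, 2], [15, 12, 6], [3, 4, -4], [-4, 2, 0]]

rank(A) = 3

Row reduction:
R2 <- R2 - (3)*R1:  [ 0  0  0 ]
R3 <- R3 - (3/5)*R1:  [     0    8/5  -26/5 ]
R4 <- R4 - (-4/5)*R1:  [    0  26/5   8/5 ]
R2 <-> R3   (pivot in column 2 was zero)
[ 5     4      2 ]
[ 0   8/5  -26/5 ]
[ 0     0      0 ]
[ 0  26/5    8/5 ]
R4 <- R4 - (13/4)*R2:  [    0     0  37/2 ]
R3 <-> R4   (pivot in column 3 was zero)
[ 5    4      2 ]
[ 0  8/5  -26/5 ]
[ 0    0   37/2 ]
[ 0    0      0 ]
Row echelon form:
[ 5    4      2 ]
[ 0  8/5  -26/5 ]
[ 0    0   37/2 ]
[ 0    0      0 ]
Nonzero rows / pivot columns: 3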